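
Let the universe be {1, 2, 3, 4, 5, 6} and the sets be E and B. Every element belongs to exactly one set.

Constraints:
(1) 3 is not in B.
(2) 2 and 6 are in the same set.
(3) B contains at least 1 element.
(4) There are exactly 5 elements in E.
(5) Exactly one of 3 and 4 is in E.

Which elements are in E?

From (1): 3 ∉ B.
Only one set left: 3 ∈ E.
(5) (exactly one): 4 ∉ E.
Only one set left: 4 ∈ B.
(4): only 5 candidates remain for E, so all are in.

E = {1, 2, 3, 5, 6}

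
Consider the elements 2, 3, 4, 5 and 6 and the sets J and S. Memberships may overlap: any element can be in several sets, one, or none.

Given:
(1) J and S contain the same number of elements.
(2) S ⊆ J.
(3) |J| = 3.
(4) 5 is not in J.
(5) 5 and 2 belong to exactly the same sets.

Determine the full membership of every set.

J = {3, 4, 6}; S = {3, 4, 6}

From (4): 5 ∉ J.
(2) contrapositive: 5 ∉ S.
(5): 2 matches 5: 2 ∉ J.
(5): 2 matches 5: 2 ∉ S.
(3): only 3 candidates remain for J, so all are in.
Suppose 3 ∉ S: no assignment then satisfies all the clues, so 3 ∈ S.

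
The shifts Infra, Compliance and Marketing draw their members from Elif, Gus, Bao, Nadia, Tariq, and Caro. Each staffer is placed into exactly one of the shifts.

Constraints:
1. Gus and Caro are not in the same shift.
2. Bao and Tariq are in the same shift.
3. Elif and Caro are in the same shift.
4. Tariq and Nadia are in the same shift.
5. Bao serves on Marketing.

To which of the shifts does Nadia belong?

Nadia: Marketing

From (5): Bao ∈ Marketing.
(2): Tariq matches Bao: Tariq ∉ Infra.
(2): Tariq matches Bao: Tariq ∉ Compliance.
(2): Tariq matches Bao: Tariq ∈ Marketing.
(4): Nadia matches Tariq: Nadia ∉ Infra.
(4): Nadia matches Tariq: Nadia ∉ Compliance.
(4): Nadia matches Tariq: Nadia ∈ Marketing.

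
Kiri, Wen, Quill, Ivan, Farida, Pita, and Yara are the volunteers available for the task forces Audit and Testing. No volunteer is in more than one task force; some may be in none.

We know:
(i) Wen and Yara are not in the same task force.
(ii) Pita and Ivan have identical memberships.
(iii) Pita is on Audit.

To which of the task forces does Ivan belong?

From (iii): Pita ∈ Audit.
(ii): Ivan matches Pita: Ivan ∈ Audit.

Ivan: Audit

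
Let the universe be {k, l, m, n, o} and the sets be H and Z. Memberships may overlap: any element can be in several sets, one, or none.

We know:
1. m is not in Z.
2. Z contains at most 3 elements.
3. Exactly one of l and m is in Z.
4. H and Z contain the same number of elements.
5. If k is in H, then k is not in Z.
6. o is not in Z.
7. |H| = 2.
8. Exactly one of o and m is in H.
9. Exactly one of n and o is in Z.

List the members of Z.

From (1): m ∉ Z.
From (6): o ∉ Z.
(3) (exactly one): l ∈ Z.
(9) (exactly one): n ∈ Z.
Suppose k ∈ Z: no assignment then satisfies all the clues, so k ∉ Z.

Z = {l, n}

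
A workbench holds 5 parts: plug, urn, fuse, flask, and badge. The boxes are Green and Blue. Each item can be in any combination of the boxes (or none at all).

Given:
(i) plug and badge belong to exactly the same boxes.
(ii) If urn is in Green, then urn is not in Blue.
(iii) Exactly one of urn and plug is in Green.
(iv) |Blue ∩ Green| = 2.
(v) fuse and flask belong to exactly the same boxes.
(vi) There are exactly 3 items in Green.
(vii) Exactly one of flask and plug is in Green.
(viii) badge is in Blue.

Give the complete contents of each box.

Green = {flask, fuse, urn}; Blue = {badge, flask, fuse, plug}

From (viii): badge ∈ Blue.
(i): plug matches badge: plug ∈ Blue.
Suppose plug ∈ Green: no assignment then satisfies all the clues, so plug ∉ Green.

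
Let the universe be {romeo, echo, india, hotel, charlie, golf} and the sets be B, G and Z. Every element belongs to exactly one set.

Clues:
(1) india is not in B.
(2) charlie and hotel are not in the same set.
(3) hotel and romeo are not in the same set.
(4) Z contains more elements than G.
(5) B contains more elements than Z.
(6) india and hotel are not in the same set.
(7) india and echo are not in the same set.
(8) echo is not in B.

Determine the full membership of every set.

B = {charlie, golf, romeo}; G = {india}; Z = {echo, hotel}

From (1): india ∉ B.
From (8): echo ∉ B.
Suppose romeo ∉ B: no assignment then satisfies all the clues, so romeo ∈ B.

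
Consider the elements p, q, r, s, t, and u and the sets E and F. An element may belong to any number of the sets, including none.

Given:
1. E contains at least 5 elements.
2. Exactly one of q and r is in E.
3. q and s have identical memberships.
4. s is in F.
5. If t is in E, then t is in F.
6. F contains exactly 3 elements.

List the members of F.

F = {q, s, t}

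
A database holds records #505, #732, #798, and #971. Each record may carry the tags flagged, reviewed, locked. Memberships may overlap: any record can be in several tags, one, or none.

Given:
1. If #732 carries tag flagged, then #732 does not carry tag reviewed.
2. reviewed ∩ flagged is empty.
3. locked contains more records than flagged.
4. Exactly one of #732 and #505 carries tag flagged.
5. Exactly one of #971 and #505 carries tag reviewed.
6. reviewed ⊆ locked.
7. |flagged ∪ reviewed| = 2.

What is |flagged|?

1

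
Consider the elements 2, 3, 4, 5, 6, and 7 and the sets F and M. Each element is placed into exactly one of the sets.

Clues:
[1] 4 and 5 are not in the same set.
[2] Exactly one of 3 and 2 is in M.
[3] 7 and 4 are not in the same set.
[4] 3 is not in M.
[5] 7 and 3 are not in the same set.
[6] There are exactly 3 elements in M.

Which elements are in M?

M = {2, 5, 7}

From (4): 3 ∉ M.
(2) (exactly one): 2 ∈ M.
Only one set left: 3 ∈ F.
(5): 7 ∉ F.
Only one set left: 7 ∈ M.
(3): 4 ∉ M.
Only one set left: 4 ∈ F.
(1): 5 ∉ F.
Only one set left: 5 ∈ M.
(6): M already has 3, so the rest are out.
Only one set left: 6 ∈ F.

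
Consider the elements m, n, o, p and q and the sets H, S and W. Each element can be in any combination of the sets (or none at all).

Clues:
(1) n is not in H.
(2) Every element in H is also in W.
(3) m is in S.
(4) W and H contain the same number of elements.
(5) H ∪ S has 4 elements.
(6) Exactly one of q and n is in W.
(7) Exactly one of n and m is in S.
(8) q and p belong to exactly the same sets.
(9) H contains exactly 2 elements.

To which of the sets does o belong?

From (1): n ∉ H.
From (3): m ∈ S.
(7) (exactly one): n ∉ S.
Suppose o ∈ H: no assignment then satisfies all the clues, so o ∉ H.

o: S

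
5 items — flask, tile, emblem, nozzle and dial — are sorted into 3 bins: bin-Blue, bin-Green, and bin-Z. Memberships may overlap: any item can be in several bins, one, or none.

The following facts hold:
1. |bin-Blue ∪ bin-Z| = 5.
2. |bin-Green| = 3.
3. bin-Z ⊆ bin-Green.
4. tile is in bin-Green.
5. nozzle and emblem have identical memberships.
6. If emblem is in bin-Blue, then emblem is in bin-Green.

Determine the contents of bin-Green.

bin-Green = {emblem, nozzle, tile}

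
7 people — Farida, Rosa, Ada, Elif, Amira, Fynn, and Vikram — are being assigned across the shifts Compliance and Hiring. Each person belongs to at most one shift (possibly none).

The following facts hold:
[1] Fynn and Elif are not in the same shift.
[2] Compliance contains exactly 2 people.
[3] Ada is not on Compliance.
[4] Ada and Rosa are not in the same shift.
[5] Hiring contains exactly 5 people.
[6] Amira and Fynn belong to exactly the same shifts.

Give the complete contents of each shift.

Compliance = {Elif, Rosa}; Hiring = {Ada, Amira, Farida, Fynn, Vikram}

From (3): Ada ∉ Compliance.
Suppose Farida ∈ Compliance: no assignment then satisfies all the clues, so Farida ∉ Compliance.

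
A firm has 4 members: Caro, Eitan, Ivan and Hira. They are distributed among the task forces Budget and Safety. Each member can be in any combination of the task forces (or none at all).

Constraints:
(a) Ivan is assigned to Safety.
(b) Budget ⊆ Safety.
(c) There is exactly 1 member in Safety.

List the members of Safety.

Safety = {Ivan}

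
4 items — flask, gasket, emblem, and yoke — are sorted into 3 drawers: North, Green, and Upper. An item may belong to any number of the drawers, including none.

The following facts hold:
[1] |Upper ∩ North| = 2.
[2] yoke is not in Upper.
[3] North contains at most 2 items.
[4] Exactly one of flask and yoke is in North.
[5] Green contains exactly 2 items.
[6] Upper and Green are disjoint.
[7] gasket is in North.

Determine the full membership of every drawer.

North = {flask, gasket}; Green = {emblem, yoke}; Upper = {flask, gasket}

From (2): yoke ∉ Upper.
From (7): gasket ∈ North.
Suppose flask ∉ North: no assignment then satisfies all the clues, so flask ∈ North.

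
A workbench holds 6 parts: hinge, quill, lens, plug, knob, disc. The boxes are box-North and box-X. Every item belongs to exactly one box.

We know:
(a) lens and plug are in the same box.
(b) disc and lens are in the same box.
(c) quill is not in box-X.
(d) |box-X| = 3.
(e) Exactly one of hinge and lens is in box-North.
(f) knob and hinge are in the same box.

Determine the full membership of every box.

box-North = {hinge, knob, quill}; box-X = {disc, lens, plug}

From (c): quill ∉ box-X.
Only one box left: quill ∈ box-North.
Suppose hinge ∉ box-North: no assignment then satisfies all the clues, so hinge ∈ box-North.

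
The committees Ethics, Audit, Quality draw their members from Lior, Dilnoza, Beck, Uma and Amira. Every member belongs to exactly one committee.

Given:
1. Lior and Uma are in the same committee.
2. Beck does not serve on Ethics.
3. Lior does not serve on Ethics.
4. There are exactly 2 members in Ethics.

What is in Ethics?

Ethics = {Amira, Dilnoza}

From (2): Beck ∉ Ethics.
From (3): Lior ∉ Ethics.
(1): Uma matches Lior: Uma ∉ Ethics.
(4): only 2 candidates remain for Ethics, so all are in.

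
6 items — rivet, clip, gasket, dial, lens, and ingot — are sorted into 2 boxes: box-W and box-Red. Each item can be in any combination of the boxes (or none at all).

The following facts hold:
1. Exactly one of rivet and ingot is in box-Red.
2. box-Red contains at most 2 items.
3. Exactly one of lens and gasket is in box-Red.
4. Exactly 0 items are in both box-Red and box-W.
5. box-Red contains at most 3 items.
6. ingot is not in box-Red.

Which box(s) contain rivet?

rivet: box-Red

From (6): ingot ∉ box-Red.
(1) (exactly one): rivet ∈ box-Red.
Suppose rivet ∈ box-W: no assignment then satisfies all the clues, so rivet ∉ box-W.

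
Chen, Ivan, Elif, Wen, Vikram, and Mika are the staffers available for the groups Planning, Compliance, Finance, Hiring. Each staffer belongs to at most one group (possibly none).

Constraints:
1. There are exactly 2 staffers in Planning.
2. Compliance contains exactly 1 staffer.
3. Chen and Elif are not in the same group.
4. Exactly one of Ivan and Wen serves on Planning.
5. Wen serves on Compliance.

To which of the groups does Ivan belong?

Ivan: Planning

From (5): Wen ∈ Compliance.
(2): Compliance already has 1, so the rest are out.
(4) (exactly one): Ivan ∈ Planning.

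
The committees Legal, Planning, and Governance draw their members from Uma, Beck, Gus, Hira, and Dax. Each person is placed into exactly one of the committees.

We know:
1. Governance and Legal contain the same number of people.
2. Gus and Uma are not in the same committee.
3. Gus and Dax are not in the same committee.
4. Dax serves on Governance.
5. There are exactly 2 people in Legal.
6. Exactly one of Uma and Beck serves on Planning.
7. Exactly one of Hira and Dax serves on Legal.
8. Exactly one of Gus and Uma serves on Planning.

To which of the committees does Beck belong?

Beck: Governance

From (4): Dax ∈ Governance.
(3): Gus ∉ Governance.
(7) (exactly one): Hira ∈ Legal.
Suppose Beck ∈ Legal: no assignment then satisfies all the clues, so Beck ∉ Legal.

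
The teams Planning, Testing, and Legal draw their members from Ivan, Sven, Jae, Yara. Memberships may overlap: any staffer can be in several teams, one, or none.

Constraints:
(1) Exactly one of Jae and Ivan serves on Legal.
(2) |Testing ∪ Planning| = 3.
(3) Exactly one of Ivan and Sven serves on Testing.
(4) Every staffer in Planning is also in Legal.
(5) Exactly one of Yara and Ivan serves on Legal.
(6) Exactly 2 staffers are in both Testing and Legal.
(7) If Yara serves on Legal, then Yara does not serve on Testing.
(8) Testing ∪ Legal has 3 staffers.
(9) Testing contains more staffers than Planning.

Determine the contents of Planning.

Planning = {Yara}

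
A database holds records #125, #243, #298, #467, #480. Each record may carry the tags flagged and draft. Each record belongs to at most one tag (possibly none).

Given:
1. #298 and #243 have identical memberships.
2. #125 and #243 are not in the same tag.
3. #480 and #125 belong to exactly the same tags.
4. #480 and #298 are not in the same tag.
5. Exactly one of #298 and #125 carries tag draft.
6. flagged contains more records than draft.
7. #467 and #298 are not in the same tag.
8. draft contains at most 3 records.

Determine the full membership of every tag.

flagged = {#125, #467, #480}; draft = {#243, #298}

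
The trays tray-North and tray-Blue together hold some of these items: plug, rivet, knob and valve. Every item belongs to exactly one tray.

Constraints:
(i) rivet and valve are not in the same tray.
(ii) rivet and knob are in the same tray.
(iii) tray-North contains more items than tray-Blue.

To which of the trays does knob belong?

knob: tray-North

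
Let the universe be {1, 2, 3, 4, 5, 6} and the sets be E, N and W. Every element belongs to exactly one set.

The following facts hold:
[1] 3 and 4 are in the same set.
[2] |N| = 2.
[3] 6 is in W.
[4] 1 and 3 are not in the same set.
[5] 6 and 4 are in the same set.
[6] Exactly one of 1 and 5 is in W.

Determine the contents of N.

From (3): 6 ∈ W.
(5): 4 matches 6: 4 ∉ E.
(5): 4 matches 6: 4 ∉ N.
(5): 4 matches 6: 4 ∈ W.
(1): 3 matches 4: 3 ∉ E.
(1): 3 matches 4: 3 ∉ N.
(1): 3 matches 4: 3 ∈ W.
(4): 1 ∉ W.
(6) (exactly one): 5 ∈ W.
(2): only 2 candidates remain for N, so all are in.

N = {1, 2}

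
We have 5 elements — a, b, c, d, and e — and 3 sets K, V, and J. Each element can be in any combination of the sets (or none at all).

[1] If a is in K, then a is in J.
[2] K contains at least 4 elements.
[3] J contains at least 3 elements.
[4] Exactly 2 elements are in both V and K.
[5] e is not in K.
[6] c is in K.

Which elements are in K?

K = {a, b, c, d}

From (5): e ∉ K.
From (6): c ∈ K.
(2): only 4 candidates remain for K, so all are in.
(1): a ∈ J.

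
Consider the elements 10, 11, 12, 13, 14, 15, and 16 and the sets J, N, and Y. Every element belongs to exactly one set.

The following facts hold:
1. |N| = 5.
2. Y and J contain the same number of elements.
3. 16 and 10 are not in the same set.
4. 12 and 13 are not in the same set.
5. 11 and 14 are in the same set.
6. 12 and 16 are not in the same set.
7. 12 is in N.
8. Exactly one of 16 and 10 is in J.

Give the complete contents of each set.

J = {16}; N = {10, 11, 12, 14, 15}; Y = {13}

From (7): 12 ∈ N.
(4): 13 ∉ N.
(6): 16 ∉ N.
(1): only 5 candidates remain for N, so all are in.
(8) (exactly one): 16 ∈ J.
Suppose 13 ∈ J: no assignment then satisfies all the clues, so 13 ∉ J.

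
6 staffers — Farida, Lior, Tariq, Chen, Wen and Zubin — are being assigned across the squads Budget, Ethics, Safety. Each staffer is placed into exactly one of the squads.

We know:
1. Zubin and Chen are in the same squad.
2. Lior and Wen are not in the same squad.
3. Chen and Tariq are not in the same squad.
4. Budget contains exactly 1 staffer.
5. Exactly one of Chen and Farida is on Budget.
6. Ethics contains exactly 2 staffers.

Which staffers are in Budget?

Budget = {Farida}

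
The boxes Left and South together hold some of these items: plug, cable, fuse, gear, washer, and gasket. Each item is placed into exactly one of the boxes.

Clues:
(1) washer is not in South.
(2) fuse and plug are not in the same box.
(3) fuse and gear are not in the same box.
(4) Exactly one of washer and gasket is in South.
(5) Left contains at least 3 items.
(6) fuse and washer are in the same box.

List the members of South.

From (1): washer ∉ South.
(4) (exactly one): gasket ∈ South.
(6): fuse matches washer: fuse ∉ South.
Only one box left: fuse ∈ Left.
Only one box left: washer ∈ Left.
(2): plug ∉ Left.
(3): gear ∉ Left.
(5): only 3 candidates remain for Left, so all are in.
Only one box left: plug ∈ South.
Only one box left: gear ∈ South.

South = {gasket, gear, plug}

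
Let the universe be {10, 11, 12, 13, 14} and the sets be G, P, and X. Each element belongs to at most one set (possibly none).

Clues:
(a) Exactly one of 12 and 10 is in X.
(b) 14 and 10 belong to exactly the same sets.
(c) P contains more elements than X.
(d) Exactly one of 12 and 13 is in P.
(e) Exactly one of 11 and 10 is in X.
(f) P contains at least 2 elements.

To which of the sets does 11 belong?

11: X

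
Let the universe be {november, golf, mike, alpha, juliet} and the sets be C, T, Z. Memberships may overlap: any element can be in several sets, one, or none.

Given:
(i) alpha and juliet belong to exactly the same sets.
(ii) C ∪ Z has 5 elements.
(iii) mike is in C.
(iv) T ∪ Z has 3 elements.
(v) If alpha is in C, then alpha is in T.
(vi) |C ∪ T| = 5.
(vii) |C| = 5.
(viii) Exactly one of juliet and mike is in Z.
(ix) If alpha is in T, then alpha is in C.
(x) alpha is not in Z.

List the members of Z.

From (iii): mike ∈ C.
From (x): alpha ∉ Z.
(i): juliet matches alpha: juliet ∉ Z.
(vii): only 5 candidates remain for C, so all are in.
(viii) (exactly one): mike ∈ Z.
(v): alpha ∈ T.
(i): juliet matches alpha: juliet ∈ T.
Suppose november ∈ Z: no assignment then satisfies all the clues, so november ∉ Z.

Z = {mike}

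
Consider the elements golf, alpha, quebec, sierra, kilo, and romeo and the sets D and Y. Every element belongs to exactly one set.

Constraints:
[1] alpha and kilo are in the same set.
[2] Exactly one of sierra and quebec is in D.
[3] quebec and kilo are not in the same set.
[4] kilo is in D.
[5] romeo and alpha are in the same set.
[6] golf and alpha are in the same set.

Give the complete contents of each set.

D = {alpha, golf, kilo, romeo, sierra}; Y = {quebec}

From (4): kilo ∈ D.
(1): alpha matches kilo: alpha ∈ D.
(3): quebec ∉ D.
(5): romeo matches alpha: romeo ∈ D.
(6): golf matches alpha: golf ∈ D.
Only one set left: quebec ∈ Y.
(2) (exactly one): sierra ∈ D.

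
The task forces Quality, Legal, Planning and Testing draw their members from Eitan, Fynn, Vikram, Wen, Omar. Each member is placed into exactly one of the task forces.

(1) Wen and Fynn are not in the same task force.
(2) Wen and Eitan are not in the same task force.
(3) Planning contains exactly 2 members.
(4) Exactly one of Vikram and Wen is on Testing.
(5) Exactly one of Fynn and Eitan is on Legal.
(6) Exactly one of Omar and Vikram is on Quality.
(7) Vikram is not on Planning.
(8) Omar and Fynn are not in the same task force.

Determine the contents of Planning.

Planning = {Eitan, Omar}

From (7): Vikram ∉ Planning.
Suppose Eitan ∉ Planning: no assignment then satisfies all the clues, so Eitan ∈ Planning.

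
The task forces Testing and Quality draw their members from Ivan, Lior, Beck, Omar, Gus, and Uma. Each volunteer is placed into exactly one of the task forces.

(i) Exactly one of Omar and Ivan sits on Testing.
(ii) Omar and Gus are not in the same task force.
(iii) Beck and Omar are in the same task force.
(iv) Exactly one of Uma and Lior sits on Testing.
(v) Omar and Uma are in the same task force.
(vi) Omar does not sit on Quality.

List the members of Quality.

From (vi): Omar ∉ Quality.
(iii): Beck matches Omar: Beck ∉ Quality.
(v): Uma matches Omar: Uma ∉ Quality.
Only one task force left: Beck ∈ Testing.
Only one task force left: Omar ∈ Testing.
Only one task force left: Uma ∈ Testing.
(i) (exactly one): Ivan ∉ Testing.
(ii): Gus ∉ Testing.
(iv) (exactly one): Lior ∉ Testing.
Only one task force left: Ivan ∈ Quality.
Only one task force left: Lior ∈ Quality.
Only one task force left: Gus ∈ Quality.

Quality = {Gus, Ivan, Lior}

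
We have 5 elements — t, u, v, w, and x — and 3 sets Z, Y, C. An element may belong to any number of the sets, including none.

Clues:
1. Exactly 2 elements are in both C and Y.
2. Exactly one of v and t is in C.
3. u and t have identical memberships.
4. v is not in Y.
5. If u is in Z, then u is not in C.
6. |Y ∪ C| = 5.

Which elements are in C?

C = {v, w, x}

From (4): v ∉ Y.
Suppose t ∈ C: no assignment then satisfies all the clues, so t ∉ C.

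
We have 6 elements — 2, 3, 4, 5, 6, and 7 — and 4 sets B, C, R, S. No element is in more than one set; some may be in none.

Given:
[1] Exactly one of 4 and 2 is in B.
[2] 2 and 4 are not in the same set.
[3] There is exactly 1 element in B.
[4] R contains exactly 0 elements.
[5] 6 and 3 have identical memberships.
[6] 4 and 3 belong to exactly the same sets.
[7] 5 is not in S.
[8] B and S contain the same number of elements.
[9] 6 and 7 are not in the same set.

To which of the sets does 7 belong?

7: S

From (7): 5 ∉ S.
(4): R already has 0, so the rest are out.
Suppose 7 ∈ B: no assignment then satisfies all the clues, so 7 ∉ B.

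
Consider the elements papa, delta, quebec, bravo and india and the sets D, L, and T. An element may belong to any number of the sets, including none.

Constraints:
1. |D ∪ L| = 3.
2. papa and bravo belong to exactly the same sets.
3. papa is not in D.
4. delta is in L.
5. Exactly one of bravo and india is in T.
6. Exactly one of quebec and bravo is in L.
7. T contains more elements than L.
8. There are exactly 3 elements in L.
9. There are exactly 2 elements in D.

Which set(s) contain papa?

papa: T

From (3): papa ∉ D.
From (4): delta ∈ L.
(2): bravo matches papa: bravo ∉ D.
Suppose papa ∈ L: no assignment then satisfies all the clues, so papa ∉ L.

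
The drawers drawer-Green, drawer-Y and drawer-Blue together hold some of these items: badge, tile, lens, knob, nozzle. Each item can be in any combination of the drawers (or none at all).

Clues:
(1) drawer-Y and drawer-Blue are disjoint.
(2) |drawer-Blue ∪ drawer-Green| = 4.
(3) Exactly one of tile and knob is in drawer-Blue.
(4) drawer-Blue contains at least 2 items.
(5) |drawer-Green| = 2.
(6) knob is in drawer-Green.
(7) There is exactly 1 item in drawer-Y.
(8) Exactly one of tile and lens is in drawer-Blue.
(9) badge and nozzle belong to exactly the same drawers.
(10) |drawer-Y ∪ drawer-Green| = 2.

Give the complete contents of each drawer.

drawer-Green = {knob, tile}; drawer-Y = {knob}; drawer-Blue = {badge, nozzle, tile}

From (6): knob ∈ drawer-Green.
Suppose badge ∈ drawer-Green: no assignment then satisfies all the clues, so badge ∉ drawer-Green.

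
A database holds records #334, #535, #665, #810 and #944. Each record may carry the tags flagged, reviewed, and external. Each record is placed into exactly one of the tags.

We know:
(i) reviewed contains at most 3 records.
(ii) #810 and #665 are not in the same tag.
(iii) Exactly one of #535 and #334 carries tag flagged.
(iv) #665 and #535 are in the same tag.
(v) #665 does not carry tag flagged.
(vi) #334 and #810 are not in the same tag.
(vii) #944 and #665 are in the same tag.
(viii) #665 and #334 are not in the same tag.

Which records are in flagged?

From (v): #665 ∉ flagged.
(iv): #535 matches #665: #535 ∉ flagged.
(vii): #944 matches #665: #944 ∉ flagged.
(iii) (exactly one): #334 ∈ flagged.
(vi): #810 ∉ flagged.

flagged = {#334}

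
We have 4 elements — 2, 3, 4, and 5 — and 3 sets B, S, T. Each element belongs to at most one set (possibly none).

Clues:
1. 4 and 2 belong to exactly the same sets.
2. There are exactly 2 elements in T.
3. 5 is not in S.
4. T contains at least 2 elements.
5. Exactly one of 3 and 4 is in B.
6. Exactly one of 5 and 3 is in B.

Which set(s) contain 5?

5: none

From (3): 5 ∉ S.
Suppose 5 ∈ B: no assignment then satisfies all the clues, so 5 ∉ B.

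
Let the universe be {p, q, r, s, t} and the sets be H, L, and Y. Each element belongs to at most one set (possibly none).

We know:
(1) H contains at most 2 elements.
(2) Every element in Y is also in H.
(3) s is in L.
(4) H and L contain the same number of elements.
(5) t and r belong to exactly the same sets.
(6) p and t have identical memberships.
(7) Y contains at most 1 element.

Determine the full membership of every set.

H = {q}; L = {s}; Y = {}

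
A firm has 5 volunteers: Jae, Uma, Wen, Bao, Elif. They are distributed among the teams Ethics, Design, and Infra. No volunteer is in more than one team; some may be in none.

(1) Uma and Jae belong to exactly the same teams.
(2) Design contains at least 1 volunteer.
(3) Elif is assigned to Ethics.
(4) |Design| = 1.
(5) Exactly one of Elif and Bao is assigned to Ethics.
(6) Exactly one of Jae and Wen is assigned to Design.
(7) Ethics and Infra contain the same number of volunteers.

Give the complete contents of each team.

From (3): Elif ∈ Ethics.
(5) (exactly one): Bao ∉ Ethics.
Suppose Jae ∈ Ethics: no assignment then satisfies all the clues, so Jae ∉ Ethics.

Ethics = {Elif}; Design = {Wen}; Infra = {Bao}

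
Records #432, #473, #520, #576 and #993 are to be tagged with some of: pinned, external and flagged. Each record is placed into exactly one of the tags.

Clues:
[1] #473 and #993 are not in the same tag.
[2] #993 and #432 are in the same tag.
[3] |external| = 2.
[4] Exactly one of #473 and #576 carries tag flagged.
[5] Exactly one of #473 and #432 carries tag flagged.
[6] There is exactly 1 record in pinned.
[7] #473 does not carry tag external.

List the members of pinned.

pinned = {#576}

From (7): #473 ∉ external.
Suppose #432 ∈ pinned: no assignment then satisfies all the clues, so #432 ∉ pinned.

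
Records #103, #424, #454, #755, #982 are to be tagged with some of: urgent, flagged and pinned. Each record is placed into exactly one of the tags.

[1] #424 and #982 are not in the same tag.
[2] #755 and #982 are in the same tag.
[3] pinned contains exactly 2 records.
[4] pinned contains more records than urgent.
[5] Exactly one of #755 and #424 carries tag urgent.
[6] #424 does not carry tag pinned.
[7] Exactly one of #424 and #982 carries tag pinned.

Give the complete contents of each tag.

urgent = {#424}; flagged = {#103, #454}; pinned = {#755, #982}

From (6): #424 ∉ pinned.
(7) (exactly one): #982 ∈ pinned.
(2): #755 matches #982: #755 ∉ urgent.
(2): #755 matches #982: #755 ∉ flagged.
(2): #755 matches #982: #755 ∈ pinned.
(3): pinned already has 2, so the rest are out.
(5) (exactly one): #424 ∈ urgent.
Suppose #103 ∈ urgent: no assignment then satisfies all the clues, so #103 ∉ urgent.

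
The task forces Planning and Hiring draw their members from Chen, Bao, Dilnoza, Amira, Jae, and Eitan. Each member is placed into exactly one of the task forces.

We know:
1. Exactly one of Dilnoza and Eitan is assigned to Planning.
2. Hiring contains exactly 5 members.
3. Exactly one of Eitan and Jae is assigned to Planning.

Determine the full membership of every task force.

Planning = {Eitan}; Hiring = {Amira, Bao, Chen, Dilnoza, Jae}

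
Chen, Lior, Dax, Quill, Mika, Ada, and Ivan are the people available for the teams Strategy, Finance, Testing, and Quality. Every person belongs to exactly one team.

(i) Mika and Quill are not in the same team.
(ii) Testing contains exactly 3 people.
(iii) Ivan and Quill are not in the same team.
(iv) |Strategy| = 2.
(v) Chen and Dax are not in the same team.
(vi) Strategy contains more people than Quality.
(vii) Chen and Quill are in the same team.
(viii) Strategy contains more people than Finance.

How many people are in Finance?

1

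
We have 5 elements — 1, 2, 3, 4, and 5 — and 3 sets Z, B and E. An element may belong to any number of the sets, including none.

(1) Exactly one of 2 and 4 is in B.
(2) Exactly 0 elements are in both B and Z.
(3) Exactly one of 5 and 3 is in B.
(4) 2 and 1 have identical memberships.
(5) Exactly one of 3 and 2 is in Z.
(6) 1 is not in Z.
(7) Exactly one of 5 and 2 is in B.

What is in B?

B = {4, 5}

From (6): 1 ∉ Z.
(4): 2 matches 1: 2 ∉ Z.
(5) (exactly one): 3 ∈ Z.
Suppose 1 ∈ B: no assignment then satisfies all the clues, so 1 ∉ B.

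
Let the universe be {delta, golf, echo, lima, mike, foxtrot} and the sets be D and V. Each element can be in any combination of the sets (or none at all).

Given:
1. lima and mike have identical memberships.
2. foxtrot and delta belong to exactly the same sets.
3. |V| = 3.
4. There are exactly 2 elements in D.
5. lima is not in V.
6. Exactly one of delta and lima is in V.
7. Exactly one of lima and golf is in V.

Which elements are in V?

V = {delta, foxtrot, golf}

From (5): lima ∉ V.
(1): mike matches lima: mike ∉ V.
(6) (exactly one): delta ∈ V.
(7) (exactly one): golf ∈ V.
(2): foxtrot matches delta: foxtrot ∈ V.
(3): V already has 3, so the rest are out.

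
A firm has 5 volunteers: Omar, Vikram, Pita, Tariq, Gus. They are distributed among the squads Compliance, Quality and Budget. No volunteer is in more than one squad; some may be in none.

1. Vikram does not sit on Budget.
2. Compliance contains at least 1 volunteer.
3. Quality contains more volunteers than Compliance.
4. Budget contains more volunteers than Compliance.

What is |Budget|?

2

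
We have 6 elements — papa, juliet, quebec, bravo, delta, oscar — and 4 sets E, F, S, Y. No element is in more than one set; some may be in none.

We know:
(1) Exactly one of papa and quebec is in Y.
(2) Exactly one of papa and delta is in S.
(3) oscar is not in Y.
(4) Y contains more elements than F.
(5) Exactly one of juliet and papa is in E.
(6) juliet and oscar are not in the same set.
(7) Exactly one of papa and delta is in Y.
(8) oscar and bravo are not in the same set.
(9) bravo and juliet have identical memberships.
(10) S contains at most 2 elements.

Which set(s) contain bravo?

From (3): oscar ∉ Y.
Suppose bravo ∉ E: no assignment then satisfies all the clues, so bravo ∈ E.

bravo: E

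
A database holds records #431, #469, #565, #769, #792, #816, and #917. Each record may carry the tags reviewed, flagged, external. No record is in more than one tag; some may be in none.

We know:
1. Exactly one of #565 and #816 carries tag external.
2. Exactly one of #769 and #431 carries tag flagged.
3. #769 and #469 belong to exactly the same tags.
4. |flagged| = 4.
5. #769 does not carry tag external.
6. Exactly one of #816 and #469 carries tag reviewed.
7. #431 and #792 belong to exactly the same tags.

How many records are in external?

1

From (5): #769 ∉ external.
(3): #469 matches #769: #469 ∉ external.
Suppose #431 ∈ reviewed: no assignment then satisfies all the clues, so #431 ∉ reviewed.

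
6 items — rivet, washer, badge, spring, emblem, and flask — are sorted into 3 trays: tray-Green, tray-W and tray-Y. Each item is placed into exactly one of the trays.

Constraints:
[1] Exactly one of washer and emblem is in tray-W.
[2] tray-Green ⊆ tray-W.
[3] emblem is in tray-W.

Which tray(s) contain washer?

From (3): emblem ∈ tray-W.
(1) (exactly one): washer ∉ tray-W.
(2) contrapositive: washer ∉ tray-Green.
Only one tray left: washer ∈ tray-Y.

washer: tray-Y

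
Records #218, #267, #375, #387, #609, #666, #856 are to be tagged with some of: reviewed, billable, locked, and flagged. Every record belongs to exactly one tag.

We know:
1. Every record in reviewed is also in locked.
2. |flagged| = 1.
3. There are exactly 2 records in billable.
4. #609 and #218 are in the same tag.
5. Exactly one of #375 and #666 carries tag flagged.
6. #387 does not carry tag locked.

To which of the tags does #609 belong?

#609: locked

From (6): #387 ∉ locked.
(1) contrapositive: #387 ∉ reviewed.
Suppose #609 ∈ reviewed: no assignment then satisfies all the clues, so #609 ∉ reviewed.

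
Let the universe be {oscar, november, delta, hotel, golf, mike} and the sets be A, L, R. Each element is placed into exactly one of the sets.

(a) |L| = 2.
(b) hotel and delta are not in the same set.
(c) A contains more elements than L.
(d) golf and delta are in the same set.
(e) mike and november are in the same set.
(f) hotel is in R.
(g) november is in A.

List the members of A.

A = {mike, november, oscar}

From (f): hotel ∈ R.
From (g): november ∈ A.
(b): delta ∉ R.
(d): golf matches delta: golf ∉ R.
(e): mike matches november: mike ∈ A.
Suppose oscar ∉ A: no assignment then satisfies all the clues, so oscar ∈ A.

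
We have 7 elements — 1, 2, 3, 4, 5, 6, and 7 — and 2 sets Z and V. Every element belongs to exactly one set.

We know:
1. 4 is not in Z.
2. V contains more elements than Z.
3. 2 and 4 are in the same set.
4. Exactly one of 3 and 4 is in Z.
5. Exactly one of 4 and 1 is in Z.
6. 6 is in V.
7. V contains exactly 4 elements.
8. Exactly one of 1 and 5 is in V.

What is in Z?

Z = {1, 3, 7}

From (1): 4 ∉ Z.
From (6): 6 ∈ V.
(3): 2 matches 4: 2 ∉ Z.
(4) (exactly one): 3 ∈ Z.
(5) (exactly one): 1 ∈ Z.
(8) (exactly one): 5 ∈ V.
Only one set left: 2 ∈ V.
Only one set left: 4 ∈ V.
(7): V already has 4, so the rest are out.
Only one set left: 7 ∈ Z.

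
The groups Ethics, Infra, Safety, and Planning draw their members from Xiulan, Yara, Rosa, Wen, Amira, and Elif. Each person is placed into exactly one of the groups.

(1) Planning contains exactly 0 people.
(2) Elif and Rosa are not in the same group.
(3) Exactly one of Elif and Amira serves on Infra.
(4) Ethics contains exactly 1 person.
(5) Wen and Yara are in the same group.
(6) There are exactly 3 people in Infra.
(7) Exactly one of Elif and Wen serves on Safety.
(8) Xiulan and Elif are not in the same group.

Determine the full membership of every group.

Ethics = {Elif}; Infra = {Amira, Rosa, Xiulan}; Safety = {Wen, Yara}; Planning = {}

(1): Planning already has 0, so the rest are out.
Suppose Xiulan ∈ Ethics: no assignment then satisfies all the clues, so Xiulan ∉ Ethics.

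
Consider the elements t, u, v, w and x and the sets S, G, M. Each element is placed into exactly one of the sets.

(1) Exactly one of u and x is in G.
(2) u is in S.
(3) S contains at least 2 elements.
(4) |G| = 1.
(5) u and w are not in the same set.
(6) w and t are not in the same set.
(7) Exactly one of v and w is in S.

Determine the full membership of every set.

S = {t, u, v}; G = {x}; M = {w}

From (2): u ∈ S.
(1) (exactly one): x ∈ G.
(4): G already has 1, so the rest are out.
(5): w ∉ S.
(7) (exactly one): v ∈ S.
Only one set left: w ∈ M.
(6): t ∉ M.
Only one set left: t ∈ S.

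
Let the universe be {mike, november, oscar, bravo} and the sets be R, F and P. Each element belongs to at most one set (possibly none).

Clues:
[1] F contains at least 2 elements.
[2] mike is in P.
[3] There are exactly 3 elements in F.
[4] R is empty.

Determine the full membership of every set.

From (2): mike ∈ P.
(3): only 3 candidates remain for F, so all are in.

R = {}; F = {bravo, november, oscar}; P = {mike}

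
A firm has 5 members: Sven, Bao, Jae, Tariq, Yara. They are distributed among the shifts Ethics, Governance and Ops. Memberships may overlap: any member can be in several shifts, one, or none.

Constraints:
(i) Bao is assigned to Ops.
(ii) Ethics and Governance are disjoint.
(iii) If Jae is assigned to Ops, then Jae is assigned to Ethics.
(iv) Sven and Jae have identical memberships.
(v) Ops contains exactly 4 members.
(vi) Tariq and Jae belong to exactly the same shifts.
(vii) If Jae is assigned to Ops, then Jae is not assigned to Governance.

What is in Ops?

Ops = {Bao, Jae, Sven, Tariq}

From (i): Bao ∈ Ops.
Suppose Sven ∉ Ops: no assignment then satisfies all the clues, so Sven ∈ Ops.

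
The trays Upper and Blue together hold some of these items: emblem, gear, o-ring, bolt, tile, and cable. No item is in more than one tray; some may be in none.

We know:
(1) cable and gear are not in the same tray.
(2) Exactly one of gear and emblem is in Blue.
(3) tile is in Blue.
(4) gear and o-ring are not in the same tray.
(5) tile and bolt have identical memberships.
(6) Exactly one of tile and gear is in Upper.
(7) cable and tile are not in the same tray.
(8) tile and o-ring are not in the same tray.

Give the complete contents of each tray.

From (3): tile ∈ Blue.
(5): bolt matches tile: bolt ∉ Upper.
(5): bolt matches tile: bolt ∈ Blue.
(6) (exactly one): gear ∈ Upper.
(7): cable ∉ Blue.
(8): o-ring ∉ Blue.
(1): cable ∉ Upper.
(2) (exactly one): emblem ∈ Blue.
(4): o-ring ∉ Upper.

Upper = {gear}; Blue = {bolt, emblem, tile}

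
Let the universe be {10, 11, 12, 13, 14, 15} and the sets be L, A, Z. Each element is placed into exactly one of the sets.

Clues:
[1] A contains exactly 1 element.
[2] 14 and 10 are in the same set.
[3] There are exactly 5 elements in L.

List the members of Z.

Z = {}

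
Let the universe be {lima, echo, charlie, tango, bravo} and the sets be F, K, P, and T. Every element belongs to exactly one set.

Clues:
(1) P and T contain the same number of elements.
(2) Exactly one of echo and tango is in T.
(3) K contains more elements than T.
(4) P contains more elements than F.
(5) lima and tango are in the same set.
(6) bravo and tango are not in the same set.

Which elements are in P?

P = {bravo}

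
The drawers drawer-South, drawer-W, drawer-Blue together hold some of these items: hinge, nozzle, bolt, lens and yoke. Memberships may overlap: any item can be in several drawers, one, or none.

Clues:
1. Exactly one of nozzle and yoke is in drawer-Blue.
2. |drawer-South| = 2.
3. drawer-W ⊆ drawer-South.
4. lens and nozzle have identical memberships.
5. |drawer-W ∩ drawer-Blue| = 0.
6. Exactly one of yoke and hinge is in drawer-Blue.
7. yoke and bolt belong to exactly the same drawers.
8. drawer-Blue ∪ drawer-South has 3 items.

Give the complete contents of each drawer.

drawer-South = {lens, nozzle}; drawer-W = {}; drawer-Blue = {hinge, lens, nozzle}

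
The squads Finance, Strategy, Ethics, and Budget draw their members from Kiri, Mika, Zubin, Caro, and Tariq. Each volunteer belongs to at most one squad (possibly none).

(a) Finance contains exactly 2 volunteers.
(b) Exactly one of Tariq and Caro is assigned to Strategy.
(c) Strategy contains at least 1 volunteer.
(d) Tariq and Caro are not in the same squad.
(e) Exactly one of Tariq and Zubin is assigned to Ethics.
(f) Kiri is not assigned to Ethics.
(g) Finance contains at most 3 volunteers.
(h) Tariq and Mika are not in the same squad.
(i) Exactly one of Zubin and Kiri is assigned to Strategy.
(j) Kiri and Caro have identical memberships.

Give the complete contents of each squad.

Finance = {Mika, Zubin}; Strategy = {Caro, Kiri}; Ethics = {Tariq}; Budget = {}

From (f): Kiri ∉ Ethics.
(j): Caro matches Kiri: Caro ∉ Ethics.
Suppose Kiri ∈ Finance: no assignment then satisfies all the clues, so Kiri ∉ Finance.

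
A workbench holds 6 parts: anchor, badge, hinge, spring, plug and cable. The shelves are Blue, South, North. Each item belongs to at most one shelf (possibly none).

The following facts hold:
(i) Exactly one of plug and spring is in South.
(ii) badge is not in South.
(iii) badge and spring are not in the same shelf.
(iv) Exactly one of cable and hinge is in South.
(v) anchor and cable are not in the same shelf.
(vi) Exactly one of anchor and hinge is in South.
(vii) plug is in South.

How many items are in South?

2

From (ii): badge ∉ South.
From (vii): plug ∈ South.
(i) (exactly one): spring ∉ South.
Suppose anchor ∈ South: no assignment then satisfies all the clues, so anchor ∉ South.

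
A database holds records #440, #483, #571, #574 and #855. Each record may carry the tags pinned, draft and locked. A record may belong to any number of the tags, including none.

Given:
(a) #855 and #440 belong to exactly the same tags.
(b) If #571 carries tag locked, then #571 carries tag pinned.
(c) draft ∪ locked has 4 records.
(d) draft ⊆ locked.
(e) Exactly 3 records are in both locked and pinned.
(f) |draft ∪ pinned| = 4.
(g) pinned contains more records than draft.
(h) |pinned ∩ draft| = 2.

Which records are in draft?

draft = {#440, #855}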